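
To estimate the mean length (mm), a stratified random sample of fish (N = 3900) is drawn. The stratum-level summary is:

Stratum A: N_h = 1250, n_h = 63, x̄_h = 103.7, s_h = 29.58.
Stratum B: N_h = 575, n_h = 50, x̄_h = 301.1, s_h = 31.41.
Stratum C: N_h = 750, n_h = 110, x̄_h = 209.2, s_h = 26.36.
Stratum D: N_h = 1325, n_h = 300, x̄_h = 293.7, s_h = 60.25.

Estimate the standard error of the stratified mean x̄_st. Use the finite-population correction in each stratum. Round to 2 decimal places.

V̂(x̄_st) = Σ W_h² (1 − n_h/N_h) s_h²/n_h, with W_h = N_h/N and N = 3900:
  stratum A: (1250/3900)²·(1 − 63/1250)·29.58²/63 = 1.35484
  stratum B: (575/3900)²·(1 − 50/575)·31.41²/50 = 0.391619
  stratum C: (750/3900)²·(1 − 110/750)·26.36²/110 = 0.199347
  stratum D: (1325/3900)²·(1 − 300/1325)·60.25²/300 = 1.08045
V̂(x̄_st) = 3.02625
SE(x̄_st) = √3.02625 = 1.73961

SE(x̄_st) ≈ 1.74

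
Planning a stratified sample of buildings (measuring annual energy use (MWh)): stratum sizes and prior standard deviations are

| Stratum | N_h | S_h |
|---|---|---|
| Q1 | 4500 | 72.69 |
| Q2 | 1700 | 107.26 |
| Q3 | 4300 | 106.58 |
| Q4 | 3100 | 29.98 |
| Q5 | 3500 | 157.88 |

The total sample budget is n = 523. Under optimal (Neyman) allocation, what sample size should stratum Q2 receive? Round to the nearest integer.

Neyman allocation: n_h = n · N_h S_h / Σ N_i S_i, with n = 523.
  stratum Q1: N_h·S_h = 4500·72.69 = 327105.00
  stratum Q2: N_h·S_h = 1700·107.26 = 182342.00
  stratum Q3: N_h·S_h = 4300·106.58 = 458294.00
  stratum Q4: N_h·S_h = 3100·29.98 = 92938.00
  stratum Q5: N_h·S_h = 3500·157.88 = 552580.00
Σ N_h S_h = 1613259.00
n for stratum Q2 = 523·182342.00/1613259.00 = 59.113 → 59

59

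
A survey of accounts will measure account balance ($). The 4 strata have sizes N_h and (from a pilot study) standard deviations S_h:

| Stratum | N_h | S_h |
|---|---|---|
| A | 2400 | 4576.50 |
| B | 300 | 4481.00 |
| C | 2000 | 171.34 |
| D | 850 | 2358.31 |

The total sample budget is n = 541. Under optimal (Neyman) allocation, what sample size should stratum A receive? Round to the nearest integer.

405

Neyman allocation: n_h = n · N_h S_h / Σ N_i S_i, with n = 541.
  stratum A: N_h·S_h = 2400·4576.50 = 10983600.00
  stratum B: N_h·S_h = 300·4481.00 = 1344300.00
  stratum C: N_h·S_h = 2000·171.34 = 342680.00
  stratum D: N_h·S_h = 850·2358.31 = 2004563.50
Σ N_h S_h = 14675143.50
n for stratum A = 541·10983600.00/14675143.50 = 404.911 → 405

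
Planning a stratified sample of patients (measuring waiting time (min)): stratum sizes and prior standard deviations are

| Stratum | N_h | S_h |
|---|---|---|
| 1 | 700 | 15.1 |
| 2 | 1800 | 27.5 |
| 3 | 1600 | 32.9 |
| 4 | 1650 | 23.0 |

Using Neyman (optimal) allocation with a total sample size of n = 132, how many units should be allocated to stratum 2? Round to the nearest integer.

Neyman allocation: n_h = n · N_h S_h / Σ N_i S_i, with n = 132.
  stratum 1: N_h·S_h = 700·15.1 = 10570.00
  stratum 2: N_h·S_h = 1800·27.5 = 49500.00
  stratum 3: N_h·S_h = 1600·32.9 = 52640.00
  stratum 4: N_h·S_h = 1650·23.0 = 37950.00
Σ N_h S_h = 150660.00
n for stratum 2 = 132·49500.00/150660.00 = 43.369 → 43

43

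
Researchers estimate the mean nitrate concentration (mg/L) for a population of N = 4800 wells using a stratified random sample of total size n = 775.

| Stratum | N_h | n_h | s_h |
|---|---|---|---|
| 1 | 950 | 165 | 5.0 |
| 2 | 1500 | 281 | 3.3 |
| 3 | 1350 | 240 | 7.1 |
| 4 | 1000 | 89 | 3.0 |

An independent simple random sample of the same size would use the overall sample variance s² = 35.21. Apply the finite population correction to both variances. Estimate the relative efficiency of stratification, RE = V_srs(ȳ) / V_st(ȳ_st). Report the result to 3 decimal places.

V̂(ȳ_st) = Σ W_h² (1 − n_h/N_h) s_h²/n_h, with W_h = N_h/N and N = 4800:
  stratum 1: (950/4800)²·(1 − 165/950)·5.0²/165 = 0.00490419
  stratum 2: (1500/4800)²·(1 − 281/1500)·3.3²/281 = 0.00307563
  stratum 3: (1350/4800)²·(1 − 240/1350)·7.1²/240 = 0.0136609
  stratum 4: (1000/4800)²·(1 − 89/1000)·3.0²/89 = 0.00399842
V_st = 0.0256391
V_srs = (1 − 775/4800)·35.21/775 = 0.0380968
Relative efficiency = V_srs / V_st = 0.0380968/0.0256391 = 1.4859

RE ≈ 1.486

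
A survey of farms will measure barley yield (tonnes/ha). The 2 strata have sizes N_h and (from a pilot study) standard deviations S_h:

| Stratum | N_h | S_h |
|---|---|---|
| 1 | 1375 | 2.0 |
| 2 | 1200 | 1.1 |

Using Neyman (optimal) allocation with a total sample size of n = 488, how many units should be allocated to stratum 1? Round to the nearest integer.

330

Neyman allocation: n_h = n · N_h S_h / Σ N_i S_i, with n = 488.
  stratum 1: N_h·S_h = 1375·2.0 = 2750.00
  stratum 2: N_h·S_h = 1200·1.1 = 1320.00
Σ N_h S_h = 4070.00
n for stratum 1 = 488·2750.00/4070.00 = 329.730 → 330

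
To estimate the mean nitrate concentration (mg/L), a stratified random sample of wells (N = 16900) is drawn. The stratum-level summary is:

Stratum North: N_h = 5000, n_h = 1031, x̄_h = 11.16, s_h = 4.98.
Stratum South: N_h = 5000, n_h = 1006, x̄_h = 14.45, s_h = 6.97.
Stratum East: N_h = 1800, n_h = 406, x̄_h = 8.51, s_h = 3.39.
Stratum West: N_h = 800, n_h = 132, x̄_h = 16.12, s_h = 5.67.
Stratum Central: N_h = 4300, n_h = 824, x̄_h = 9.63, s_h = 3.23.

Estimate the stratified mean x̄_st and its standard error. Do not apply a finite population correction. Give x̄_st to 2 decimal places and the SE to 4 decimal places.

x̄_st ≈ 11.70, SE ≈ 0.0895

x̄_st = Σ W_h x̄_h = (5000·11.16 + 5000·14.45 + 1800·8.51 + 800·16.12 + 4300·9.63)/16900 = 11.69663
V̂(x̄_st) = Σ W_h² s_h²/n_h, with W_h = N_h/N and N = 16900:
  stratum North: (5000/16900)²·4.98²/1031 = 0.00210556
  stratum South: (5000/16900)²·6.97²/1006 = 0.00422702
  stratum East: (1800/16900)²·3.39²/406 = 0.000321103
  stratum West: (800/16900)²·5.67²/132 = 0.000545756
  stratum Central: (4300/16900)²·3.23²/824 = 0.000819674
V̂(x̄_st) = 0.00801911
SE(x̄_st) = √0.00801911 = 0.0895495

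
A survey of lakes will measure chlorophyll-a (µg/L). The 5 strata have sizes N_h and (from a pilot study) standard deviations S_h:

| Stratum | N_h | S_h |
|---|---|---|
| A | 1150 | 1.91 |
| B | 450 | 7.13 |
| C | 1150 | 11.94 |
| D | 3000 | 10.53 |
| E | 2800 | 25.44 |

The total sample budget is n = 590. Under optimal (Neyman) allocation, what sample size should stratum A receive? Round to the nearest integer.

Neyman allocation: n_h = n · N_h S_h / Σ N_i S_i, with n = 590.
  stratum A: N_h·S_h = 1150·1.91 = 2196.50
  stratum B: N_h·S_h = 450·7.13 = 3208.50
  stratum C: N_h·S_h = 1150·11.94 = 13731.00
  stratum D: N_h·S_h = 3000·10.53 = 31590.00
  stratum E: N_h·S_h = 2800·25.44 = 71232.00
Σ N_h S_h = 121958.00
n for stratum A = 590·2196.50/121958.00 = 10.626 → 11

11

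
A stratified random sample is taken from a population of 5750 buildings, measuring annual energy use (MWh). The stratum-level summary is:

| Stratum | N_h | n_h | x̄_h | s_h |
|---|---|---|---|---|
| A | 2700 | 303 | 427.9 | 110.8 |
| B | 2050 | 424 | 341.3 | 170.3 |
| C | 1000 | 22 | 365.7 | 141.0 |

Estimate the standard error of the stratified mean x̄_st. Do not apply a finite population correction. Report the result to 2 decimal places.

V̂(x̄_st) = Σ W_h² s_h²/n_h, with W_h = N_h/N and N = 5750:
  stratum A: (2700/5750)²·110.8²/303 = 8.93365
  stratum B: (2050/5750)²·170.3²/424 = 8.69432
  stratum C: (1000/5750)²·141.0²/22 = 27.3325
V̂(x̄_st) = 44.9605
SE(x̄_st) = √44.9605 = 6.70526

SE(x̄_st) ≈ 6.71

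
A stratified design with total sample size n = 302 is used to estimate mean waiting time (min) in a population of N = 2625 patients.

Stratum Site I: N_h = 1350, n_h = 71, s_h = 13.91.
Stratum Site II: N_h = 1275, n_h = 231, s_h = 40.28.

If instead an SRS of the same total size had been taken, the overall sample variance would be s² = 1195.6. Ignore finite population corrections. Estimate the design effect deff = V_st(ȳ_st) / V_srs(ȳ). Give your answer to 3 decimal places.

deff ≈ 0.601

V̂(ȳ_st) = Σ W_h² s_h²/n_h, with W_h = N_h/N and N = 2625:
  stratum Site I: (1350/2625)²·13.91²/71 = 0.720783
  stratum Site II: (1275/2625)²·40.28²/231 = 1.65702
V_st = 2.37781
V_srs = s²/n = 1195.6/302 = 3.95894
deff = V_st / V_srs = 2.37781/3.95894 = 0.6006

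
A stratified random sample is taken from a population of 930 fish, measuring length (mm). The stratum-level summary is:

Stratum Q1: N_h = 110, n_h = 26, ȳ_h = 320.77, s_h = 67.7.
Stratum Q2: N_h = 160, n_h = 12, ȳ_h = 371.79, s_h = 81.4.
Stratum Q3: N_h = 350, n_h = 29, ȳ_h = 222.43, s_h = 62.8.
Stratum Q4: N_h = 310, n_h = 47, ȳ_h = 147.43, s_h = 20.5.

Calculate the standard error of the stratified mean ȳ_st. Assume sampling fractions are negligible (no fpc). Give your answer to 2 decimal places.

V̂(ȳ_st) = Σ W_h² s_h²/n_h, with W_h = N_h/N and N = 930:
  stratum Q1: (110/930)²·67.7²/26 = 2.46617
  stratum Q2: (160/930)²·81.4²/12 = 16.3434
  stratum Q3: (350/930)²·62.8²/29 = 19.2616
  stratum Q4: (310/930)²·20.5²/47 = 0.993499
V̂(ȳ_st) = 39.0646
SE(ȳ_st) = √39.0646 = 6.25017

SE(ȳ_st) ≈ 6.25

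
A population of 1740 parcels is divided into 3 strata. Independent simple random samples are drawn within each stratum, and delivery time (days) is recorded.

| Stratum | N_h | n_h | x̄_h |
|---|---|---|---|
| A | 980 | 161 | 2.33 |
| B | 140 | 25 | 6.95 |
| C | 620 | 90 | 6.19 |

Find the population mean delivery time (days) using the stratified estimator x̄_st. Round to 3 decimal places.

x̄_st ≈ 4.077

N = Σ N_h = 1740. Stratum weights W_h = N_h/N.
x̄_st = (980·2.33 + 140·6.95 + 620·6.19) / 1740 = 4.07713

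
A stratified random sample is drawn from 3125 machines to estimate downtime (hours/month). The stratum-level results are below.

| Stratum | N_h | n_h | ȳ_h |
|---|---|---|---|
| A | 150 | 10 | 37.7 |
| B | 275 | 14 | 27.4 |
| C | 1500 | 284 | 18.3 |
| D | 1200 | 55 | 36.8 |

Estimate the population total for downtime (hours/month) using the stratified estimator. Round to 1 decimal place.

τ̂_st ≈ 84800.0

τ̂_st = Σ N_h ȳ_h = 150·37.7 + 275·27.4 + 1500·18.3 + 1200·36.8 = 84800.0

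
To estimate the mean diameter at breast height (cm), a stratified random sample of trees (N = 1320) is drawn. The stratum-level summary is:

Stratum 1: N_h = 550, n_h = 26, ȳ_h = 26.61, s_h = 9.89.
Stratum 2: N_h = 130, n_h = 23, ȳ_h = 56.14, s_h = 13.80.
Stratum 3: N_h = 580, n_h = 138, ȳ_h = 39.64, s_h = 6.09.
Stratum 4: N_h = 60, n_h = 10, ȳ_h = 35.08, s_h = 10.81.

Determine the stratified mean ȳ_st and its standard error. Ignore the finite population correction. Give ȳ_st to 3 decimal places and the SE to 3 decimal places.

ȳ_st = Σ W_h ȳ_h = (550·26.61 + 130·56.14 + 580·39.64 + 60·35.08)/1320 = 35.62856
V̂(ȳ_st) = Σ W_h² s_h²/n_h, with W_h = N_h/N and N = 1320:
  stratum 1: (550/1320)²·9.89²/26 = 0.653126
  stratum 2: (130/1320)²·13.80²/23 = 0.0803099
  stratum 3: (580/1320)²·6.09²/138 = 0.0518876
  stratum 4: (60/1320)²·10.81²/10 = 0.0241438
V̂(ȳ_st) = 0.809467
SE(ȳ_st) = √0.809467 = 0.899704

ȳ_st ≈ 35.629, SE ≈ 0.900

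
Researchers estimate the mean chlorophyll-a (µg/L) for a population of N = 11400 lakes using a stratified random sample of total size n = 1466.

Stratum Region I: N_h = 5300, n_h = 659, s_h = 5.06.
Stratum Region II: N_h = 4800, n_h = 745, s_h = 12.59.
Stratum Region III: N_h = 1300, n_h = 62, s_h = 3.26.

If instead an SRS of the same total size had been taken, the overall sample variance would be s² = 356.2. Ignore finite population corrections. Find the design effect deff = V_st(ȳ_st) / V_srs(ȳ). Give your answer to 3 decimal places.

V̂(ȳ_st) = Σ W_h² s_h²/n_h, with W_h = N_h/N and N = 11400:
  stratum Region I: (5300/11400)²·5.06²/659 = 0.00839765
  stratum Region II: (4800/11400)²·12.59²/745 = 0.0377197
  stratum Region III: (1300/11400)²·3.26²/62 = 0.00222905
V_st = 0.0483464
V_srs = s²/n = 356.2/1466 = 0.242974
deff = V_st / V_srs = 0.0483464/0.242974 = 0.1990

deff ≈ 0.199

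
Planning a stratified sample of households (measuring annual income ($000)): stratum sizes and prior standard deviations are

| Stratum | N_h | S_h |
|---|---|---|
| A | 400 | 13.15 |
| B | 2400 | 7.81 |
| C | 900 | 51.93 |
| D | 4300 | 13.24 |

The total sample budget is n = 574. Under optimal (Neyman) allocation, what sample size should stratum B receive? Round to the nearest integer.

Neyman allocation: n_h = n · N_h S_h / Σ N_i S_i, with n = 574.
  stratum A: N_h·S_h = 400·13.15 = 5260.00
  stratum B: N_h·S_h = 2400·7.81 = 18744.00
  stratum C: N_h·S_h = 900·51.93 = 46737.00
  stratum D: N_h·S_h = 4300·13.24 = 56932.00
Σ N_h S_h = 127673.00
n for stratum B = 574·18744.00/127673.00 = 84.270 → 84

84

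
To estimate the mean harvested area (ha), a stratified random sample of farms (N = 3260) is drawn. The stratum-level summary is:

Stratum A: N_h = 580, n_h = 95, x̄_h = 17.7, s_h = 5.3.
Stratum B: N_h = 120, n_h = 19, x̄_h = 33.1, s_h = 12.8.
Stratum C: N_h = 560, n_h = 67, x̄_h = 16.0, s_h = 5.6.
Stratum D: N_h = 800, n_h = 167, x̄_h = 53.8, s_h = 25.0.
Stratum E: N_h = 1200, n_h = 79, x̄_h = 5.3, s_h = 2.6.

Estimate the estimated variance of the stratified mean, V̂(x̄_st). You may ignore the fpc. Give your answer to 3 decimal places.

V̂(x̄_st) = Σ W_h² s_h²/n_h, with W_h = N_h/N and N = 3260:
  stratum A: (580/3260)²·5.3²/95 = 0.00935942
  stratum B: (120/3260)²·12.8²/19 = 0.0116841
  stratum C: (560/3260)²·5.6²/67 = 0.0138115
  stratum D: (800/3260)²·25.0²/167 = 0.225376
  stratum E: (1200/3260)²·2.6²/79 = 0.0115944
V̂(x̄_st) = 0.271826

V̂(x̄_st) ≈ 0.272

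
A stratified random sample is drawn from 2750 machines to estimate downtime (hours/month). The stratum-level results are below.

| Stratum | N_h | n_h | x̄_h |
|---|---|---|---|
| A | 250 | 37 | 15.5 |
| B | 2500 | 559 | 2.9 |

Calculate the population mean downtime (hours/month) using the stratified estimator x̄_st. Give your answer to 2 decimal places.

x̄_st ≈ 4.05

N = Σ N_h = 2750. Stratum weights W_h = N_h/N.
x̄_st = (250·15.5 + 2500·2.9) / 2750 = 4.0455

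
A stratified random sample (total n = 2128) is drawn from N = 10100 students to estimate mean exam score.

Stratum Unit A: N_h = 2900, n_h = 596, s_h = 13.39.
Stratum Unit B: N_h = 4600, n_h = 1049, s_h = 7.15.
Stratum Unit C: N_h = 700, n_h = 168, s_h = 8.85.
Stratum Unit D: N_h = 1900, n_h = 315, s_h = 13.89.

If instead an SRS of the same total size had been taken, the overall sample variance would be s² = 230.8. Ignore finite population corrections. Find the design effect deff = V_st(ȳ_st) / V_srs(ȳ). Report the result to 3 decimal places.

V̂(ȳ_st) = Σ W_h² s_h²/n_h, with W_h = N_h/N and N = 10100:
  stratum Unit A: (2900/10100)²·13.39²/596 = 0.0248009
  stratum Unit B: (4600/10100)²·7.15²/1049 = 0.010109
  stratum Unit C: (700/10100)²·8.85²/168 = 0.00223939
  stratum Unit D: (1900/10100)²·13.89²/315 = 0.021675
V_st = 0.0588243
V_srs = s²/n = 230.8/2128 = 0.108459
deff = V_st / V_srs = 0.0588243/0.108459 = 0.5424

deff ≈ 0.542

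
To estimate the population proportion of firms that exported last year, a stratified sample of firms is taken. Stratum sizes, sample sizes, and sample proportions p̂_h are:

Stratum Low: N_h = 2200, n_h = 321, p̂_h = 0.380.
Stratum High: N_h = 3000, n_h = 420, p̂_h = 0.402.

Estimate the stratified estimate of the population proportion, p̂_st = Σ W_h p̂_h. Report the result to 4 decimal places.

N = 5200; stratum weights W_h = N_h/N.
p̂_st = Σ W_h p̂_h = (2200·0.380 + 3000·0.402)/5200 = 0.39269

p̂_st ≈ 0.3927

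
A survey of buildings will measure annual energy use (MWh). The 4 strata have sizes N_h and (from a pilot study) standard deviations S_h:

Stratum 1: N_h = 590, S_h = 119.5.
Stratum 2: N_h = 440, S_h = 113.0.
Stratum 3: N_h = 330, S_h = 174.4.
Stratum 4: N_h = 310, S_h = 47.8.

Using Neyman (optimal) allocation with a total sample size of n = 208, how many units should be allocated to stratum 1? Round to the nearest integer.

Neyman allocation: n_h = n · N_h S_h / Σ N_i S_i, with n = 208.
  stratum 1: N_h·S_h = 590·119.5 = 70505.00
  stratum 2: N_h·S_h = 440·113.0 = 49720.00
  stratum 3: N_h·S_h = 330·174.4 = 57552.00
  stratum 4: N_h·S_h = 310·47.8 = 14818.00
Σ N_h S_h = 192595.00
n for stratum 1 = 208·70505.00/192595.00 = 76.144 → 76

76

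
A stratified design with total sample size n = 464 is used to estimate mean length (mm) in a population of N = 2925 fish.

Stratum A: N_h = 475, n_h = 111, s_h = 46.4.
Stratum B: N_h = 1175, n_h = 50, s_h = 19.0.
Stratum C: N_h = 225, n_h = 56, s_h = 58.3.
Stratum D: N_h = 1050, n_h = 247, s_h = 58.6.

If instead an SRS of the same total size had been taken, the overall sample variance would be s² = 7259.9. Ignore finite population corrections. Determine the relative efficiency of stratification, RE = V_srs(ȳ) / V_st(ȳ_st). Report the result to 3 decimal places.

V̂(ȳ_st) = Σ W_h² s_h²/n_h, with W_h = N_h/N and N = 2925:
  stratum A: (475/2925)²·46.4²/111 = 0.511503
  stratum B: (1175/2925)²·19.0²/50 = 1.16509
  stratum C: (225/2925)²·58.3²/56 = 0.359139
  stratum D: (1050/2925)²·58.6²/247 = 1.79153
V_st = 3.82727
V_srs = s²/n = 7259.9/464 = 15.6463
Relative efficiency = V_srs / V_st = 15.6463/3.82727 = 4.0881

RE ≈ 4.088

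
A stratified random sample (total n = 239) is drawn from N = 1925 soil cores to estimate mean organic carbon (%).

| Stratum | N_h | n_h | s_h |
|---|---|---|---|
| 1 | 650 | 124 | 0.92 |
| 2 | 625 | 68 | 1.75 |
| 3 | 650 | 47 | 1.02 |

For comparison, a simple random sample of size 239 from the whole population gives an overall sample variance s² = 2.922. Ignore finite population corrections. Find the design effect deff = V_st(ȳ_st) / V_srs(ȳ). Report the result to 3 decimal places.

deff ≈ 0.658

V̂(ȳ_st) = Σ W_h² s_h²/n_h, with W_h = N_h/N and N = 1925:
  stratum 1: (650/1925)²·0.92²/124 = 0.00077825
  stratum 2: (625/1925)²·1.75²/68 = 0.00474751
  stratum 3: (650/1925)²·1.02²/47 = 0.00252387
V_st = 0.00804963
V_srs = s²/n = 2.922/239 = 0.0122259
deff = V_st / V_srs = 0.00804963/0.0122259 = 0.6584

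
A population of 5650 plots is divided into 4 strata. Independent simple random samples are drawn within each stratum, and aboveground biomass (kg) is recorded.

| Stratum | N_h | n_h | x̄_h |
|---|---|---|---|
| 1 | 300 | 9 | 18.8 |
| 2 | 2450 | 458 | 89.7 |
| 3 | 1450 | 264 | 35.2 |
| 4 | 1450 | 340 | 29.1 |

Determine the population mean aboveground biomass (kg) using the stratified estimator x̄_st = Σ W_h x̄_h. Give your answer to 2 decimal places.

N = Σ N_h = 5650. Stratum weights W_h = N_h/N.
x̄_st = (300·18.8 + 2450·89.7 + 1450·35.2 + 1450·29.1) / 5650 = 56.3965

x̄_st ≈ 56.40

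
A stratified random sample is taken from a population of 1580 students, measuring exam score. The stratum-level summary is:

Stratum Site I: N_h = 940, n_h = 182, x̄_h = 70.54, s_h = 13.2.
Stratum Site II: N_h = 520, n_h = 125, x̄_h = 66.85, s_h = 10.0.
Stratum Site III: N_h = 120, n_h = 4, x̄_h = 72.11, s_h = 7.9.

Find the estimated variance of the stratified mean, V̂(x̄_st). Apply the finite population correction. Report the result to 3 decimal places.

V̂(x̄_st) ≈ 0.426

V̂(x̄_st) = Σ W_h² (1 − n_h/N_h) s_h²/n_h, with W_h = N_h/N and N = 1580:
  stratum Site I: (940/1580)²·(1 − 182/940)·13.2²/182 = 0.273249
  stratum Site II: (520/1580)²·(1 − 125/520)·10.0²/125 = 0.0658228
  stratum Site III: (120/1580)²·(1 − 4/120)·7.9²/4 = 0.087
V̂(x̄_st) = 0.426072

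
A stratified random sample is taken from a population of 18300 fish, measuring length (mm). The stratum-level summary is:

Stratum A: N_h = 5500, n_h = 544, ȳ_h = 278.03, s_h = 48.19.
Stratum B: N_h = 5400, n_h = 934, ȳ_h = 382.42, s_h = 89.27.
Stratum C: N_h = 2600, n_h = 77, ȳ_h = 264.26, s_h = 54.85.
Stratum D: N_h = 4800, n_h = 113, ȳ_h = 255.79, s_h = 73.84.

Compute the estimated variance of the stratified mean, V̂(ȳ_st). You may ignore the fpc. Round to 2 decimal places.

V̂(ȳ_st) = Σ W_h² s_h²/n_h, with W_h = N_h/N and N = 18300:
  stratum A: (5500/18300)²·48.19²/544 = 0.385601
  stratum B: (5400/18300)²·89.27²/934 = 0.742933
  stratum C: (2600/18300)²·54.85²/77 = 0.788691
  stratum D: (4800/18300)²·73.84²/113 = 3.3196
V̂(ȳ_st) = 5.23682

V̂(ȳ_st) ≈ 5.24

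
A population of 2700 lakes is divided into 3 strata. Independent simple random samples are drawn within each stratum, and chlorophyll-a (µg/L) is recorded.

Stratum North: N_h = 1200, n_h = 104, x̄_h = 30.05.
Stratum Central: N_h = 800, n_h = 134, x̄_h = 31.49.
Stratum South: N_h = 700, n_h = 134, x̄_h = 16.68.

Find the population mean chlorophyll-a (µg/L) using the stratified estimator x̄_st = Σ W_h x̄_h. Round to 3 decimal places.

x̄_st ≈ 27.010

N = Σ N_h = 2700. Stratum weights W_h = N_h/N.
x̄_st = (1200·30.05 + 800·31.49 + 700·16.68) / 2700 = 27.01037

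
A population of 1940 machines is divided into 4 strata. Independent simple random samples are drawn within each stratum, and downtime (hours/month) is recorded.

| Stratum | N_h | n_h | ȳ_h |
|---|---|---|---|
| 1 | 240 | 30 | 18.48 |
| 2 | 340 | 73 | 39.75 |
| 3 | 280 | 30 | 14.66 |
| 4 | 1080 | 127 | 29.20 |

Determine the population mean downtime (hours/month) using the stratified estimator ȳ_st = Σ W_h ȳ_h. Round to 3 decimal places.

N = Σ N_h = 1940. Stratum weights W_h = N_h/N.
ȳ_st = (240·18.48 + 340·39.75 + 280·14.66 + 1080·29.20) / 1940 = 27.62423

ȳ_st ≈ 27.624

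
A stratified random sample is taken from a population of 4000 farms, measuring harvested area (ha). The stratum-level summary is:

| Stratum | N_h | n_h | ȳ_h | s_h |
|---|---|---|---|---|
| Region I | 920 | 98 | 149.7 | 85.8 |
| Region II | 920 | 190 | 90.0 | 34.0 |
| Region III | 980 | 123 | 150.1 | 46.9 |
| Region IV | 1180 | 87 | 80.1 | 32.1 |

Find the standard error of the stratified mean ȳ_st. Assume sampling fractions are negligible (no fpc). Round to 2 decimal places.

SE(ȳ_st) ≈ 2.53

V̂(ȳ_st) = Σ W_h² s_h²/n_h, with W_h = N_h/N and N = 4000:
  stratum Region I: (920/4000)²·85.8²/98 = 3.97378
  stratum Region II: (920/4000)²·34.0²/190 = 0.321855
  stratum Region III: (980/4000)²·46.9²/123 = 1.07343
  stratum Region IV: (1180/4000)²·32.1²/87 = 1.03071
V̂(ȳ_st) = 6.39977
SE(ȳ_st) = √6.39977 = 2.52978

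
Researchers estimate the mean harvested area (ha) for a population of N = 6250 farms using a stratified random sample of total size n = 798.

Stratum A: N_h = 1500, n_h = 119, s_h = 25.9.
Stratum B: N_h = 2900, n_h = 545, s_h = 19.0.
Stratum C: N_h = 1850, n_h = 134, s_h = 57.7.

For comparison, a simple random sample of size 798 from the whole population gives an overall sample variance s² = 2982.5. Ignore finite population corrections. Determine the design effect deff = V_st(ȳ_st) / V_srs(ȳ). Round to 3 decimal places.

V̂(ȳ_st) = Σ W_h² s_h²/n_h, with W_h = N_h/N and N = 6250:
  stratum A: (1500/6250)²·25.9²/119 = 0.324695
  stratum B: (2900/6250)²·19.0²/545 = 0.142609
  stratum C: (1850/6250)²·57.7²/134 = 2.17686
V_st = 2.64416
V_srs = s²/n = 2982.5/798 = 3.73747
deff = V_st / V_srs = 2.64416/3.73747 = 0.7075

deff ≈ 0.707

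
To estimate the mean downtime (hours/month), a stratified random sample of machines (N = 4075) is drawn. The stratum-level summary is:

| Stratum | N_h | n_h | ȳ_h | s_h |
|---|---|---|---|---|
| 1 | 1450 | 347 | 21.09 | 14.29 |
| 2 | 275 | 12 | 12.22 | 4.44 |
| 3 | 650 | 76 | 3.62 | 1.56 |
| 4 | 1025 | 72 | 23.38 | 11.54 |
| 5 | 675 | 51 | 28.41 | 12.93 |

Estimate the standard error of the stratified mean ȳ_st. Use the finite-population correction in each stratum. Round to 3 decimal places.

SE(ȳ_st) ≈ 0.506

V̂(ȳ_st) = Σ W_h² (1 − n_h/N_h) s_h²/n_h, with W_h = N_h/N and N = 4075:
  stratum 1: (1450/4075)²·(1 − 347/1450)·14.29²/347 = 0.0566791
  stratum 2: (275/4075)²·(1 − 12/275)·4.44²/12 = 0.00715514
  stratum 3: (650/4075)²·(1 − 76/650)·1.56²/76 = 0.000719458
  stratum 4: (1025/4075)²·(1 − 72/1025)·11.54²/72 = 0.108803
  stratum 5: (675/4075)²·(1 − 51/675)·12.93²/51 = 0.0831496
V̂(ȳ_st) = 0.256506
SE(ȳ_st) = √0.256506 = 0.506464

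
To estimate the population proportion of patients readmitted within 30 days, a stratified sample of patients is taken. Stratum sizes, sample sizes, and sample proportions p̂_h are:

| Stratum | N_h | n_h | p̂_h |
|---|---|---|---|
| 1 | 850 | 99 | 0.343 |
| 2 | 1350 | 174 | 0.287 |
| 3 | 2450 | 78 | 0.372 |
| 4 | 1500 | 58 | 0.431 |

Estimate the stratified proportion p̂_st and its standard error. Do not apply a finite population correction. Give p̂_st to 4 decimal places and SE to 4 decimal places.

N = 6150; stratum weights W_h = N_h/N.
p̂_st = Σ W_h p̂_h = (850·0.343 + 1350·0.287 + 2450·0.372 + 1500·0.431)/6150 = 0.36372
V̂(p̂_st) = Σ W_h² p̂_h(1−p̂_h)/(n_h−1):
  stratum 1: (850/6150)²·0.343·0.657/98 = 4.39259e-05
  stratum 2: (1350/6150)²·0.287·0.713/173 = 5.69958e-05
  stratum 3: (2450/6150)²·0.372·0.628/77 = 0.000481497
  stratum 4: (1500/6150)²·0.431·0.569/57 = 0.000255945
V̂(p̂_st) = 0.000838364; SE = √V̂ = 0.0289545

p̂_st ≈ 0.3637, SE ≈ 0.0290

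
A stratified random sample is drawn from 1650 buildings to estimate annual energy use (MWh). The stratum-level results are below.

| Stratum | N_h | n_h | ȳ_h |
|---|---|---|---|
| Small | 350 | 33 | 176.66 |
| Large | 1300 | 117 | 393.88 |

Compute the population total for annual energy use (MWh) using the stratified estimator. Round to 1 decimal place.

τ̂_st = Σ N_h ȳ_h = 350·176.66 + 1300·393.88 = 573875.0

τ̂_st ≈ 573875.0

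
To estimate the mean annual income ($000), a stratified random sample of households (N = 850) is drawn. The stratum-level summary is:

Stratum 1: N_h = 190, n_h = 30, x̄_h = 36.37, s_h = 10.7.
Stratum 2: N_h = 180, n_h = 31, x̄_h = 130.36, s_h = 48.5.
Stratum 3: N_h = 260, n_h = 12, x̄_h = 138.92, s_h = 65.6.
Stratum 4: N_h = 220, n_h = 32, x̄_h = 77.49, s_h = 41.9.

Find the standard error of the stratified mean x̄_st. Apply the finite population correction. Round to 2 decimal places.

SE(x̄_st) ≈ 6.17

V̂(x̄_st) = Σ W_h² (1 − n_h/N_h) s_h²/n_h, with W_h = N_h/N and N = 850:
  stratum 1: (190/850)²·(1 − 30/190)·10.7²/30 = 0.160577
  stratum 2: (180/850)²·(1 − 31/180)·48.5²/31 = 2.81671
  stratum 3: (260/850)²·(1 − 12/260)·65.6²/12 = 32.0047
  stratum 4: (220/850)²·(1 − 32/220)·41.9²/32 = 3.14066
V̂(x̄_st) = 38.1226
SE(x̄_st) = √38.1226 = 6.17435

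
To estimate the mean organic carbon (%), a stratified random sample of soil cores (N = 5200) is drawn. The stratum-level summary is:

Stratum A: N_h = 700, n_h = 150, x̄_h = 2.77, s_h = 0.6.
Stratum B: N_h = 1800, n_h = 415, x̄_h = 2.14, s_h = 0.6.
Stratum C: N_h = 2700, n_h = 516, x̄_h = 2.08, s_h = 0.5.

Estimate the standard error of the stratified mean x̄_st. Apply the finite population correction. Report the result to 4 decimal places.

SE(x̄_st) ≈ 0.0148

V̂(x̄_st) = Σ W_h² (1 − n_h/N_h) s_h²/n_h, with W_h = N_h/N and N = 5200:
  stratum A: (700/5200)²·(1 − 150/700)·0.6²/150 = 3.41716e-05
  stratum B: (1800/5200)²·(1 − 415/1800)·0.6²/415 = 7.99779e-05
  stratum C: (2700/5200)²·(1 − 516/2700)·0.5²/516 = 0.000105657
V̂(x̄_st) = 0.000219807
SE(x̄_st) = √0.000219807 = 0.0148259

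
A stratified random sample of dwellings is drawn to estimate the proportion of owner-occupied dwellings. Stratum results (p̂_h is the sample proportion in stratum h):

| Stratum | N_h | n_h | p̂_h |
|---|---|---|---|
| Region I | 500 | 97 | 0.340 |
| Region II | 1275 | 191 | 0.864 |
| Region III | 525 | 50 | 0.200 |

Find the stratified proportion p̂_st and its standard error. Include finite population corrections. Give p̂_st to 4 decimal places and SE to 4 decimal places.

p̂_st ≈ 0.5985, SE ≈ 0.0201

N = 2300; stratum weights W_h = N_h/N.
p̂_st = Σ W_h p̂_h = (500·0.340 + 1275·0.864 + 525·0.200)/2300 = 0.59852
V̂(p̂_st) = Σ W_h² (1 − n_h/N_h) p̂_h(1−p̂_h)/(n_h−1):
  stratum Region I: (500/2300)²·(1 − 97/500)·0.340·0.660/96 = 8.90371e-05
  stratum Region II: (1275/2300)²·(1 − 191/1275)·0.864·0.136/190 = 0.000161578
  stratum Region III: (525/2300)²·(1 − 50/525)·0.200·0.800/49 = 0.000153929
V̂(p̂_st) = 0.000404545; SE = √V̂ = 0.0201133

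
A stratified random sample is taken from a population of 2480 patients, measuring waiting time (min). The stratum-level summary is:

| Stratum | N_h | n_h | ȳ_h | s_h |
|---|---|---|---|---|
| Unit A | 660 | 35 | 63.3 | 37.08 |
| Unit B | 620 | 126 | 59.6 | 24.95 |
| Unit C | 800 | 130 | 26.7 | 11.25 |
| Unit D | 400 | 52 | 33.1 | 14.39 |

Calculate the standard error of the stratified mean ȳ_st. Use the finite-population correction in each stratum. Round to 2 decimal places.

SE(ȳ_st) ≈ 1.75

V̂(ȳ_st) = Σ W_h² (1 − n_h/N_h) s_h²/n_h, with W_h = N_h/N and N = 2480:
  stratum Unit A: (660/2480)²·(1 − 35/660)·37.08²/35 = 2.63471
  stratum Unit B: (620/2480)²·(1 − 126/620)·24.95²/126 = 0.246029
  stratum Unit C: (800/2480)²·(1 − 130/800)·11.25²/130 = 0.0848444
  stratum Unit D: (400/2480)²·(1 − 52/400)·14.39²/52 = 0.0901268
V̂(ȳ_st) = 3.0557
SE(ȳ_st) = √3.0557 = 1.74806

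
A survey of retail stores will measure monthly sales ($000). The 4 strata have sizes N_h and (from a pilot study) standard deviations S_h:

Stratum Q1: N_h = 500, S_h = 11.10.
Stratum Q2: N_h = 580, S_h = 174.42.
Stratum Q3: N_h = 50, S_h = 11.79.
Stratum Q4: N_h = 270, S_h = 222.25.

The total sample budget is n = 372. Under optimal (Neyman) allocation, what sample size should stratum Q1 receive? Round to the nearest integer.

12

Neyman allocation: n_h = n · N_h S_h / Σ N_i S_i, with n = 372.
  stratum Q1: N_h·S_h = 500·11.10 = 5550.00
  stratum Q2: N_h·S_h = 580·174.42 = 101163.60
  stratum Q3: N_h·S_h = 50·11.79 = 589.50
  stratum Q4: N_h·S_h = 270·222.25 = 60007.50
Σ N_h S_h = 167310.60
n for stratum Q1 = 372·5550.00/167310.60 = 12.340 → 12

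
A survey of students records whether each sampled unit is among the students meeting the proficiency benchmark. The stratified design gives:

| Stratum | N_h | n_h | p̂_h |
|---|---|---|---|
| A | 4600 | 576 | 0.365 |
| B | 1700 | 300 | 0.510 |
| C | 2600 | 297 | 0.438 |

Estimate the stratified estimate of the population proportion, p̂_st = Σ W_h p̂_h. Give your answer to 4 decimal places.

p̂_st ≈ 0.4140

N = 8900; stratum weights W_h = N_h/N.
p̂_st = Σ W_h p̂_h = (4600·0.365 + 1700·0.510 + 2600·0.438)/8900 = 0.41402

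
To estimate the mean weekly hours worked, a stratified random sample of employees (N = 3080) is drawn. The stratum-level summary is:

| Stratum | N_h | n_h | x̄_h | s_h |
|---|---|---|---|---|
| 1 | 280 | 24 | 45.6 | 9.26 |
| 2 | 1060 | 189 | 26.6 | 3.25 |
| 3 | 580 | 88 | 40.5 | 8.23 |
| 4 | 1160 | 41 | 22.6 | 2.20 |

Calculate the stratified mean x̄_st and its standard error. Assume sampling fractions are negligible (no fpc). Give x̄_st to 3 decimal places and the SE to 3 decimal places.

x̄_st ≈ 29.438, SE ≈ 0.283

x̄_st = Σ W_h x̄_h = (280·45.6 + 1060·26.6 + 580·40.5 + 1160·22.6)/3080 = 29.43831
V̂(x̄_st) = Σ W_h² s_h²/n_h, with W_h = N_h/N and N = 3080:
  stratum 1: (280/3080)²·9.26²/24 = 0.0295274
  stratum 2: (1060/3080)²·3.25²/189 = 0.00661935
  stratum 3: (580/3080)²·8.23²/88 = 0.0272943
  stratum 4: (1160/3080)²·2.20²/41 = 0.0167446
V̂(x̄_st) = 0.0801857
SE(x̄_st) = √0.0801857 = 0.283171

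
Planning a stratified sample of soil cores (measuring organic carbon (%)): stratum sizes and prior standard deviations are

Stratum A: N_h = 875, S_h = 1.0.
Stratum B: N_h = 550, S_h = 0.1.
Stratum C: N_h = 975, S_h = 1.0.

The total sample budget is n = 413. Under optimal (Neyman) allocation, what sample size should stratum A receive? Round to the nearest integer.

190

Neyman allocation: n_h = n · N_h S_h / Σ N_i S_i, with n = 413.
  stratum A: N_h·S_h = 875·1.0 = 875.00
  stratum B: N_h·S_h = 550·0.1 = 55.00
  stratum C: N_h·S_h = 975·1.0 = 975.00
Σ N_h S_h = 1905.00
n for stratum A = 413·875.00/1905.00 = 189.698 → 190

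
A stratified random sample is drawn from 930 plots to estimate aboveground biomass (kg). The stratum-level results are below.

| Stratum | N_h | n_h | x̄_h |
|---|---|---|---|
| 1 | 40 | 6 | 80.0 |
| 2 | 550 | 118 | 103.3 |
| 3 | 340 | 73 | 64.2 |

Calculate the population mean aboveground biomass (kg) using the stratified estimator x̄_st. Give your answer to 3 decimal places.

x̄_st ≈ 88.003

N = Σ N_h = 930. Stratum weights W_h = N_h/N.
x̄_st = (40·80.0 + 550·103.3 + 340·64.2) / 930 = 88.00323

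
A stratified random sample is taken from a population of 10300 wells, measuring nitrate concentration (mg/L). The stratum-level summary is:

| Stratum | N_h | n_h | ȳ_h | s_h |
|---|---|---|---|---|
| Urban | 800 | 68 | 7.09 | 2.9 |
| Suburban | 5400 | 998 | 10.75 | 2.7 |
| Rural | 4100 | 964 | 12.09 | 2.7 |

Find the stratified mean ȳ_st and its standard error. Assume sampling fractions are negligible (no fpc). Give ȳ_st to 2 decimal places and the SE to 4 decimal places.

ȳ_st = Σ W_h ȳ_h = (800·7.09 + 5400·10.75 + 4100·12.09)/10300 = 10.99913
V̂(ȳ_st) = Σ W_h² s_h²/n_h, with W_h = N_h/N and N = 10300:
  stratum Urban: (800/10300)²·2.9²/68 = 0.000746092
  stratum Suburban: (5400/10300)²·2.7²/998 = 0.00200775
  stratum Rural: (4100/10300)²·2.7²/964 = 0.00119824
V̂(ȳ_st) = 0.00395208
SE(ȳ_st) = √0.00395208 = 0.0628656

ȳ_st ≈ 11.00, SE ≈ 0.0629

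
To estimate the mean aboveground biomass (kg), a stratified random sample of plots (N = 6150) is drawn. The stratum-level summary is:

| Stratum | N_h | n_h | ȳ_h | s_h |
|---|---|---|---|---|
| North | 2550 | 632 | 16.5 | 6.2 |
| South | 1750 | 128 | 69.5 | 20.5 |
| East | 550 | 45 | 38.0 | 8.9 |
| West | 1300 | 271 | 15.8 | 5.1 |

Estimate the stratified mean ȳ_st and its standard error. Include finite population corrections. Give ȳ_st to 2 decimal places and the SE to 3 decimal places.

ȳ_st = Σ W_h ȳ_h = (2550·16.5 + 1750·69.5 + 550·38.0 + 1300·15.8)/6150 = 33.35610
V̂(ȳ_st) = Σ W_h² (1 − n_h/N_h) s_h²/n_h, with W_h = N_h/N and N = 6150:
  stratum North: (2550/6150)²·(1 − 632/2550)·6.2²/632 = 0.00786511
  stratum South: (1750/6150)²·(1 − 128/1750)·20.5²/128 = 0.246398
  stratum East: (550/6150)²·(1 − 45/550)·8.9²/45 = 0.0129262
  stratum West: (1300/6150)²·(1 − 271/1300)·5.1²/271 = 0.00339453
V̂(ȳ_st) = 0.270583
SE(ȳ_st) = √0.270583 = 0.520176

ȳ_st ≈ 33.36, SE ≈ 0.520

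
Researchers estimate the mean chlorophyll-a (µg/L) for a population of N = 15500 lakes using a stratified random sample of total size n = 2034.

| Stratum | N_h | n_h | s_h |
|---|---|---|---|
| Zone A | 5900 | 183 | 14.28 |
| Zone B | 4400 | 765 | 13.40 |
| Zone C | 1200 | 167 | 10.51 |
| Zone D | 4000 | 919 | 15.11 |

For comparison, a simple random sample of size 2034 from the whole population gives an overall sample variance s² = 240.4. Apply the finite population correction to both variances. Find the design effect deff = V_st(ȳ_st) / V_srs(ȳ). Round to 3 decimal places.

deff ≈ 1.833

V̂(ȳ_st) = Σ W_h² (1 − n_h/N_h) s_h²/n_h, with W_h = N_h/N and N = 15500:
  stratum Zone A: (5900/15500)²·(1 − 183/5900)·14.28²/183 = 0.156445
  stratum Zone B: (4400/15500)²·(1 − 765/4400)·13.40²/765 = 0.0156258
  stratum Zone C: (1200/15500)²·(1 − 167/1200)·10.51²/167 = 0.00341277
  stratum Zone D: (4000/15500)²·(1 − 919/4000)·15.11²/919 = 0.0127439
V_st = 0.188228
V_srs = (1 − 2034/15500)·240.4/2034 = 0.102681
deff = V_st / V_srs = 0.188228/0.102681 = 1.8331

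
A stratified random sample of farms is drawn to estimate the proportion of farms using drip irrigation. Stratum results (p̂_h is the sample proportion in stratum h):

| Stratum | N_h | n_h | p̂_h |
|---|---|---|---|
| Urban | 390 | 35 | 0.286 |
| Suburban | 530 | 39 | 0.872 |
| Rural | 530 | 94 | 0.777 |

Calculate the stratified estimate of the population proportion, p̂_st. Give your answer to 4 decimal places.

N = 1450; stratum weights W_h = N_h/N.
p̂_st = Σ W_h p̂_h = (390·0.286 + 530·0.872 + 530·0.777)/1450 = 0.67966

p̂_st ≈ 0.6797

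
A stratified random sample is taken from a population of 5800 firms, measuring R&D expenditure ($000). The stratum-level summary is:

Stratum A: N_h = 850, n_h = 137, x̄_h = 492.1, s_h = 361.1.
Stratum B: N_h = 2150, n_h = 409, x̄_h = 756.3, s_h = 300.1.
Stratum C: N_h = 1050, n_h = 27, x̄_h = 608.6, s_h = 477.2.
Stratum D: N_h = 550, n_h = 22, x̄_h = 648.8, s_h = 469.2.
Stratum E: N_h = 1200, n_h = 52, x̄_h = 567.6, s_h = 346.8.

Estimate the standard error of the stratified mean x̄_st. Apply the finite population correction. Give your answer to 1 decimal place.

V̂(x̄_st) = Σ W_h² (1 − n_h/N_h) s_h²/n_h, with W_h = N_h/N and N = 5800:
  stratum A: (850/5800)²·(1 − 137/850)·361.1²/137 = 17.1469
  stratum B: (2150/5800)²·(1 − 409/2150)·300.1²/409 = 24.5013
  stratum C: (1050/5800)²·(1 − 27/1050)·477.2²/27 = 269.306
  stratum D: (550/5800)²·(1 − 22/550)·469.2²/22 = 86.3841
  stratum E: (1200/5800)²·(1 − 52/1200)·346.8²/52 = 94.7157
V̂(x̄_st) = 492.054
SE(x̄_st) = √492.054 = 22.1823

SE(x̄_st) ≈ 22.2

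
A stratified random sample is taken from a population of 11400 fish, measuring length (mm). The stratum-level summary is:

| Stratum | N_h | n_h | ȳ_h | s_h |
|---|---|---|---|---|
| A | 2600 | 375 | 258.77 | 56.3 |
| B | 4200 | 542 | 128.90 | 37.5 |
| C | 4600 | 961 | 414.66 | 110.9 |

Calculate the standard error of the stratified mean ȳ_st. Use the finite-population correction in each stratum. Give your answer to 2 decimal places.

V̂(ȳ_st) = Σ W_h² (1 − n_h/N_h) s_h²/n_h, with W_h = N_h/N and N = 11400:
  stratum A: (2600/11400)²·(1 − 375/2600)·56.3²/375 = 0.376252
  stratum B: (4200/11400)²·(1 − 542/4200)·37.5²/542 = 0.306723
  stratum C: (4600/11400)²·(1 − 961/4600)·110.9²/961 = 1.64843
V̂(ȳ_st) = 2.3314
SE(ȳ_st) = √2.3314 = 1.52689

SE(ȳ_st) ≈ 1.53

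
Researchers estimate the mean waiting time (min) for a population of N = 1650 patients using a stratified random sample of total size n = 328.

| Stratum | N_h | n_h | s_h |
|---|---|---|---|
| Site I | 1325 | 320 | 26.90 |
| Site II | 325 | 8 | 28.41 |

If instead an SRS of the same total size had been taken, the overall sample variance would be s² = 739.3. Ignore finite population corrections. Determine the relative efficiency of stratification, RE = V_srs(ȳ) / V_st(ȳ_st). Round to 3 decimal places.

RE ≈ 0.420

V̂(ȳ_st) = Σ W_h² s_h²/n_h, with W_h = N_h/N and N = 1650:
  stratum Site I: (1325/1650)²·26.90²/320 = 1.4582
  stratum Site II: (325/1650)²·28.41²/8 = 3.91427
V_st = 5.37248
V_srs = s²/n = 739.3/328 = 2.25396
Relative efficiency = V_srs / V_st = 2.25396/5.37248 = 0.4195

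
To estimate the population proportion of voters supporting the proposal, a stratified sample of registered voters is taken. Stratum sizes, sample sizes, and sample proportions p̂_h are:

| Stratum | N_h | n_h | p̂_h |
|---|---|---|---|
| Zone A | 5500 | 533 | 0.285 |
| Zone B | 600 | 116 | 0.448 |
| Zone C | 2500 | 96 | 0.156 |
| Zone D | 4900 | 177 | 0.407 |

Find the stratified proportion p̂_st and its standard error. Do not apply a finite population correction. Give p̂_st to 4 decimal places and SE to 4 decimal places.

p̂_st ≈ 0.3126, SE ≈ 0.0172

N = 13500; stratum weights W_h = N_h/N.
p̂_st = Σ W_h p̂_h = (5500·0.285 + 600·0.448 + 2500·0.156 + 4900·0.407)/13500 = 0.31264
V̂(p̂_st) = Σ W_h² p̂_h(1−p̂_h)/(n_h−1):
  stratum Zone A: (5500/13500)²·0.285·0.715/532 = 6.35766e-05
  stratum Zone B: (600/13500)²·0.448·0.552/115 = 4.2477e-06
  stratum Zone C: (2500/13500)²·0.156·0.844/95 = 4.75287e-05
  stratum Zone D: (4900/13500)²·0.407·0.593/176 = 0.00018066
V̂(p̂_st) = 0.000296013; SE = √V̂ = 0.017205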